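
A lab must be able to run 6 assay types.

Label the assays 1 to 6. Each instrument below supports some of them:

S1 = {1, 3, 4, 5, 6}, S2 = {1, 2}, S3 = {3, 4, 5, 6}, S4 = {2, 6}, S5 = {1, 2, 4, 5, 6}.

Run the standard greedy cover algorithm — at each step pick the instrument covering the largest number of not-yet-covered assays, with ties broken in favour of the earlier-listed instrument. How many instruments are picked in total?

2

Greedy: pick S1 (covers 5 new) → pick S2 (covers 1 new). Total picks: 2.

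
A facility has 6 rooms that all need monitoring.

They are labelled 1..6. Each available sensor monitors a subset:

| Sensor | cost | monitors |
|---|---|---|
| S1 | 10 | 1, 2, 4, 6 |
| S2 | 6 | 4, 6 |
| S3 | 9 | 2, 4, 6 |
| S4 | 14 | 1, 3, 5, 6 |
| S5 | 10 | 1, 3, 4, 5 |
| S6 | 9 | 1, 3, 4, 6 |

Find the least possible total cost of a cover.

S3, S5 together cover every room (S3 ∪ S5 = {1, 2, 3, 4, 5, 6}); total cost 9 + 10 = 19.
The greedy pick S6, S3, S5 costs 28; no covering selection beats 19.

19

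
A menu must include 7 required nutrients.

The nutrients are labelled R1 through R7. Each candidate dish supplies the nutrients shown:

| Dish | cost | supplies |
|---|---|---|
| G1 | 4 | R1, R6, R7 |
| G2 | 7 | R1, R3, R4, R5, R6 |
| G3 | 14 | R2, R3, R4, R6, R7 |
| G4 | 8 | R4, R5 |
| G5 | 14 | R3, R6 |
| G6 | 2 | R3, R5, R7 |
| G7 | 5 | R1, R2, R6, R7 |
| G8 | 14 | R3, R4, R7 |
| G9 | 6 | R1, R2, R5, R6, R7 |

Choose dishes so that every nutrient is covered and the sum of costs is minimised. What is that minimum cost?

12

G2, G7 together cover every nutrient (G2 ∪ G7 = {R1, R2, R3, R4, R5, R6, R7}); total cost 7 + 5 = 12.
The greedy pick G6, G7, G2 costs 14; no covering selection beats 12.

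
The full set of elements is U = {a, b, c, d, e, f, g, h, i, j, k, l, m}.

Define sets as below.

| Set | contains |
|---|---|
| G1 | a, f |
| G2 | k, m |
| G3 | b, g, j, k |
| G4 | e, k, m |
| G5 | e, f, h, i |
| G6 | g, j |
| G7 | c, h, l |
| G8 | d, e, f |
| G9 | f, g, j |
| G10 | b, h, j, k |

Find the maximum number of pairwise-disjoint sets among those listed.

4

G1, G2, G6, G7 are pairwise disjoint (G1={a,f}; G2={k,m}; G6={g,j}; G7={c,h,l}).
Every remaining set overlaps one of these, and no 5 of the listed sets are pairwise disjoint, so 4 is the maximum.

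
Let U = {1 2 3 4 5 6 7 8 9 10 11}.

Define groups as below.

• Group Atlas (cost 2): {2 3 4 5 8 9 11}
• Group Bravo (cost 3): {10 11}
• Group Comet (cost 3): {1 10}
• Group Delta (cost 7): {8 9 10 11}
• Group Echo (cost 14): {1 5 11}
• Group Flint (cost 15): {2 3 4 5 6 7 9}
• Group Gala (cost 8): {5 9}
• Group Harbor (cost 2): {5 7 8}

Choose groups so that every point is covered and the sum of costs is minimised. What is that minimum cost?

20

Atlas, Comet, Flint together cover every point (Atlas ∪ Comet ∪ Flint = {1, 2, 3, 4, 5, 6, 7, 8, 9, 10, 11}); total cost 2 + 3 + 15 = 20.
The greedy pick Atlas, Comet, Harbor, Flint costs 22; no covering selection beats 20.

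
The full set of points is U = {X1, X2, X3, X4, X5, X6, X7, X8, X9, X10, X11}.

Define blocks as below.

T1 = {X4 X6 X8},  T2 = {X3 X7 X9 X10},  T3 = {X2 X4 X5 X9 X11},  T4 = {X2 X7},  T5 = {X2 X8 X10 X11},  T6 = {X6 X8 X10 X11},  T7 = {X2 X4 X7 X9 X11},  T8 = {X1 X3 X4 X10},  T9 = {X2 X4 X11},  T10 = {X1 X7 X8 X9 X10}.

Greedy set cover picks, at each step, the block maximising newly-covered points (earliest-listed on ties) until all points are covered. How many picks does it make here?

4

Greedy: pick T3 (covers 5 new) → pick T10 (covers 4 new) → pick T1 (covers 1 new) → pick T2 (covers 1 new). Total picks: 4.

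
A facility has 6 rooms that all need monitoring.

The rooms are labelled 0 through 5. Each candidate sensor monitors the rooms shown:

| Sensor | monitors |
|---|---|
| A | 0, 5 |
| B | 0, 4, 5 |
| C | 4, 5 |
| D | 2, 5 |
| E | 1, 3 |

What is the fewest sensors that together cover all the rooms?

B and D and E together: B ∪ D ∪ E = {0, 1, 2, 3, 4, 5} — every room is covered.
Only E contains 1, so E is forced; the remaining 4 rooms need at least 2 more sensors (each remaining sensor adds at most 3) — so at least 3 sensors are needed, and 3 is optimal.

3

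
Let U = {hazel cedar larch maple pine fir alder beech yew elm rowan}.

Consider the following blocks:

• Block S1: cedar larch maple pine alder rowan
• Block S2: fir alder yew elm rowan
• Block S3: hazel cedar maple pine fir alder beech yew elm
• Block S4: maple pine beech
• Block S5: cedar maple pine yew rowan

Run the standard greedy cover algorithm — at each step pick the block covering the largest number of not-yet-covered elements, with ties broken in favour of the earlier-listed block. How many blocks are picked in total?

Greedy: pick S3 (covers 9 new) → pick S1 (covers 2 new). Total picks: 2.

2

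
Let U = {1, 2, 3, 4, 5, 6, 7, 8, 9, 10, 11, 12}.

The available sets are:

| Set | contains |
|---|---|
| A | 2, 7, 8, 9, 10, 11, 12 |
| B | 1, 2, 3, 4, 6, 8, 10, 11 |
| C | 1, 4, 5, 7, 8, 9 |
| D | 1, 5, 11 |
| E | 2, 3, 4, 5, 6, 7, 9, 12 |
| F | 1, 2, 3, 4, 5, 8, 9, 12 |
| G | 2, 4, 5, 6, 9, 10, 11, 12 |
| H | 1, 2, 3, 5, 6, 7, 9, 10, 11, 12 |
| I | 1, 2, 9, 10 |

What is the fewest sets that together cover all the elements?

C and H together: C ∪ H = {1, 2, 3, 4, 5, 6, 7, 8, 9, 10, 11, 12} — every element is covered.
No single set has all 12 elements (the largest, H, has 10), so 2 is optimal.

2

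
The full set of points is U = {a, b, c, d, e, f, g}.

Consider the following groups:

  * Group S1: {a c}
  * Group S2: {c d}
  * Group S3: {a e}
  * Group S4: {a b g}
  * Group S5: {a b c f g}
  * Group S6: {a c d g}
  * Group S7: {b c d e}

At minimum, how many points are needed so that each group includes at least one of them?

H = {a, c} meets every group (each contains at least one member of H), and |H| = 2.
The groups S2, S3 are pairwise disjoint, so any hitting set needs a separate point for each — at least 2. Hence 2 is optimal.

2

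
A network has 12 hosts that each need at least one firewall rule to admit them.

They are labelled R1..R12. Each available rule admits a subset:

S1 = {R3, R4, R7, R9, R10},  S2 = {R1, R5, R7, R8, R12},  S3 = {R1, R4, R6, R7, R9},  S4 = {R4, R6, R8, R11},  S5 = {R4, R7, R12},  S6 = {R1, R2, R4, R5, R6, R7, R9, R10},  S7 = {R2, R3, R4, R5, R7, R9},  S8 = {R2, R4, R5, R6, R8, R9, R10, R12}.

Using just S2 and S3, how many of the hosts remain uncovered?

4

Union of S2, S3 = {R1, R4, R5, R6, R7, R8, R9, R12}.
Not covered: R2, R3, R10, R11 — 4 hosts.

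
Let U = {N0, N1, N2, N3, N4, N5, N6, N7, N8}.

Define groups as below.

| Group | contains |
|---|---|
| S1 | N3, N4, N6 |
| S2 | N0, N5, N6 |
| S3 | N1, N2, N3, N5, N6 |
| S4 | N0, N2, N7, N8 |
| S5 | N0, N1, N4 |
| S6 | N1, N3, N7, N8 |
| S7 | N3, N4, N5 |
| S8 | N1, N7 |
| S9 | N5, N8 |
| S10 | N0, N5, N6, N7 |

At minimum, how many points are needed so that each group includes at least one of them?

3

Take H = {N4, N5, N7}. Each listed group contains at least one of these, so H is a hitting set of size 3.
The groups S1, S8, S9 are pairwise disjoint, so any hitting set needs a separate point for each — at least 3. Hence 3 is optimal.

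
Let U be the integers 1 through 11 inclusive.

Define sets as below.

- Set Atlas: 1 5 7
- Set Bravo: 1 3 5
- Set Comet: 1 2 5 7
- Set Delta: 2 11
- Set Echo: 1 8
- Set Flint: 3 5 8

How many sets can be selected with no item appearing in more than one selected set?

Bravo, Delta are pairwise disjoint (Bravo={1,3,5}; Delta={2,11}).
Every remaining set overlaps one of these, and no 3 of the listed sets are pairwise disjoint, so 2 is the maximum.

2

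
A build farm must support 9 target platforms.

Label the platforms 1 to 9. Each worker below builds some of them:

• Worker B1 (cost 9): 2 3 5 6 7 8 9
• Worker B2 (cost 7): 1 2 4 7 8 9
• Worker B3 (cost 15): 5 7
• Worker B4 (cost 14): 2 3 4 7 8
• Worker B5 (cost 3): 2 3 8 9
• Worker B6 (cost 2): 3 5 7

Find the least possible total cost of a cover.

B1, B2 together cover every platform (B1 ∪ B2 = {1, 2, 3, 4, 5, 6, 7, 8, 9}); total cost 9 + 7 = 16.
The greedy pick B6, B5, B2, B1 costs 21; no covering selection beats 16.

16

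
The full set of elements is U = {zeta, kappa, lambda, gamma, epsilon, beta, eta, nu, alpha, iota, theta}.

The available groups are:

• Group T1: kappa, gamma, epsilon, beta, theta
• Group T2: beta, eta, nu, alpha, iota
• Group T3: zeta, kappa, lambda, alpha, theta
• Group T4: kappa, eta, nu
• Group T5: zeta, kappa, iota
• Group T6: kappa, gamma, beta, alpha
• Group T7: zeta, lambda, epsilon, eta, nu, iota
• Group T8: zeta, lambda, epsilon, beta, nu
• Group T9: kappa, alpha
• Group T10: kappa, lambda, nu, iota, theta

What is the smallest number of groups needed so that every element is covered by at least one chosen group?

3

Take {T1, T7, T9}. Their union is {zeta, kappa, lambda, gamma, epsilon, beta, eta, nu, alpha, iota, theta}, which is all 11 elements.
No 2 of the 10 groups cover everything (all 45 combinations miss at least one element), so 3 is optimal.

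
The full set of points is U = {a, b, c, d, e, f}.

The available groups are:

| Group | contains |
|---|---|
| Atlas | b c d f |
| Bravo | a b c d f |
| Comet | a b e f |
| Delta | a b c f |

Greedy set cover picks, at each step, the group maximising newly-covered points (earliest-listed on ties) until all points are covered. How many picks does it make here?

2

Greedy: pick Bravo (covers 5 new) → pick Comet (covers 1 new). Total picks: 2.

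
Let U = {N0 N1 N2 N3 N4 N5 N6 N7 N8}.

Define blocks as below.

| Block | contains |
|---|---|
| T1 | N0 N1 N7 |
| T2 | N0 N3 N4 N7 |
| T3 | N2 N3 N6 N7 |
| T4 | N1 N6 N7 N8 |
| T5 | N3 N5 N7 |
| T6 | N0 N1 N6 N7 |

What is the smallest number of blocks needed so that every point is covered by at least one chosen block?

Take {T2, T3, T4, T5}. Their union is {N0, N1, N2, N3, N4, N5, N6, N7, N8}, which is all 9 points.
Only T3 contains N2, so T3 is forced; the remaining 5 points need at least 3 more blocks (each remaining block adds at most 2) — so at least 4 blocks are needed, and 4 is optimal.

4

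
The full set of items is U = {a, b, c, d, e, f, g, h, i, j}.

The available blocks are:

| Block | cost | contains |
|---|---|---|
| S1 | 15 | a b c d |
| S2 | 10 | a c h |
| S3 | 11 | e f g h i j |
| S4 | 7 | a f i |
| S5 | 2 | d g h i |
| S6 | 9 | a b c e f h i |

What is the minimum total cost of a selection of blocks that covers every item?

22

S3, S5, S6 together cover every item (S3 ∪ S5 ∪ S6 = {a, b, c, d, e, f, g, h, i, j}); total cost 11 + 2 + 9 = 22.
No covering selection has total cost below 22.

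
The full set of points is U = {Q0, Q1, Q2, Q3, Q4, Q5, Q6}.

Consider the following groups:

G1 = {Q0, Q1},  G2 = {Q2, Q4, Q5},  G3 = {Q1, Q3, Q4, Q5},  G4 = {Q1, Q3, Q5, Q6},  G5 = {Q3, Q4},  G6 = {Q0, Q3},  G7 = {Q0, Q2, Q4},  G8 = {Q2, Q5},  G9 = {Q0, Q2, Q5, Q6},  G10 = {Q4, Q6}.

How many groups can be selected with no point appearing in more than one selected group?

G6, G8, G10 are pairwise disjoint (G6={Q0,Q3}; G8={Q2,Q5}; G10={Q4,Q6}).
Every remaining group overlaps one of these, and no 4 of the listed groups are pairwise disjoint, so 3 is the maximum.

3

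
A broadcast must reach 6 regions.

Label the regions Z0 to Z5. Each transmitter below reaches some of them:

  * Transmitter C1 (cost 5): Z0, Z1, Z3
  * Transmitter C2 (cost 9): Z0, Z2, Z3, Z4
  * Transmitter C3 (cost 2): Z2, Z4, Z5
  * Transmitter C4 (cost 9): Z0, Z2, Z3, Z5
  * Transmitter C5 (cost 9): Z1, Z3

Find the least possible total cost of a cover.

C1, C3 together cover every region (C1 ∪ C3 = {Z0, Z1, Z2, Z3, Z4, Z5}); total cost 5 + 2 = 7.
No covering selection has total cost below 7.

7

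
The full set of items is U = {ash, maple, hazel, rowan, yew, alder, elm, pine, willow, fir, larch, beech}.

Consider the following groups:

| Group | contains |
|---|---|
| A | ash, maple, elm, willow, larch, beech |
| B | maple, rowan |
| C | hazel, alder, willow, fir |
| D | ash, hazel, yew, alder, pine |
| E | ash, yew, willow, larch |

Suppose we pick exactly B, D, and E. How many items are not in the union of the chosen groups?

Union of B, D, E = {ash, maple, hazel, rowan, yew, alder, pine, willow, larch}.
Not covered: elm, fir, beech — 3 items.

3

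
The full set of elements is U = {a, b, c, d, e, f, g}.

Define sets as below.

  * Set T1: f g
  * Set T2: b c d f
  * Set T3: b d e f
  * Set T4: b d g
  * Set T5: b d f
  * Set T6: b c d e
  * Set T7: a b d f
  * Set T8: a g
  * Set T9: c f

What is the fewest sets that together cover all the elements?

3

T6 and T8 and T9 together: T6 ∪ T8 ∪ T9 = {a, b, c, d, e, f, g} — every element is covered.
No 2 of the 9 sets cover everything (all 36 combinations miss at least one element), so 3 is optimal.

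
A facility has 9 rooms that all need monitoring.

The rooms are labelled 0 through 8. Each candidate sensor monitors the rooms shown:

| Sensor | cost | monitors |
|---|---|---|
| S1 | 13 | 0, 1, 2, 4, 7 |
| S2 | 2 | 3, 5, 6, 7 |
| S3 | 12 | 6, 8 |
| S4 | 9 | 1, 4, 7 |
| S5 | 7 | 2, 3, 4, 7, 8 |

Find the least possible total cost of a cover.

S1, S2, S5 together cover every room (S1 ∪ S2 ∪ S5 = {0, 1, 2, 3, 4, 5, 6, 7, 8}); total cost 13 + 2 + 7 = 22.
No covering selection has total cost below 22.

22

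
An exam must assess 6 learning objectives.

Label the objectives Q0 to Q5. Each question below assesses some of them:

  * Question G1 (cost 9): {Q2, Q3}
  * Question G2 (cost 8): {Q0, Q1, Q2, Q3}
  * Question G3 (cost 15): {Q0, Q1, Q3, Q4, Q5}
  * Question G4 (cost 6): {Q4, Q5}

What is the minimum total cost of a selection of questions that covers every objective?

14

G2, G4 together cover every objective (G2 ∪ G4 = {Q0, Q1, Q2, Q3, Q4, Q5}); total cost 8 + 6 = 14.
No covering selection has total cost below 14.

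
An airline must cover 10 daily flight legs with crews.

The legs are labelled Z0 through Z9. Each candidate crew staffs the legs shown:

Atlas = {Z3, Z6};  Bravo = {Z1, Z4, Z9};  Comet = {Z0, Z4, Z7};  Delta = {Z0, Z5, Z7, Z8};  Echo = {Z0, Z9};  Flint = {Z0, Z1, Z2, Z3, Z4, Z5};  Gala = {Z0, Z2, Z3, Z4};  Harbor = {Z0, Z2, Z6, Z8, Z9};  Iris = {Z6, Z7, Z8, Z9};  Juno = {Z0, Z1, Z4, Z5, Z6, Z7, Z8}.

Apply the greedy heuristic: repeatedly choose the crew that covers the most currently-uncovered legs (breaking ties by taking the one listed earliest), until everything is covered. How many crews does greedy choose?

Greedy: pick Juno (covers 7 new) → pick Flint (covers 2 new) → pick Bravo (covers 1 new). Total picks: 3.
(The true minimum cover uses only 2 crews, so greedy is not optimal here.)

3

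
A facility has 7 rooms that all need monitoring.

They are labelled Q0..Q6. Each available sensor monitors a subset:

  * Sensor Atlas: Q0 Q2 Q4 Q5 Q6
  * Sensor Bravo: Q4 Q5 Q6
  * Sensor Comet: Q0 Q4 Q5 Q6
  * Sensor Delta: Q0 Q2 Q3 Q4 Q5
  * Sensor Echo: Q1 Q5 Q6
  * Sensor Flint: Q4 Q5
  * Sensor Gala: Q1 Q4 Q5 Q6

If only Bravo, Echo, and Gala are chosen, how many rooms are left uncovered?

Union of Bravo, Echo, Gala = {Q1, Q4, Q5, Q6}.
Not covered: Q0, Q2, Q3 — 3 rooms.

3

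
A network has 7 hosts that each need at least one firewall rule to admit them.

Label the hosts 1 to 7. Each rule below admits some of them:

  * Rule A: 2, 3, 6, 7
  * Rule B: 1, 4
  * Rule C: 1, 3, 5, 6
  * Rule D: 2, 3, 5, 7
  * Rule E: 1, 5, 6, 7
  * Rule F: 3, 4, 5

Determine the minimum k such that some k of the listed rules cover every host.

Take {D, E, F}. Their union is {1, 2, 3, 4, 5, 6, 7}, which is all 7 hosts.
No 2 of the 6 rules cover everything (all 15 combinations miss at least one host), so 3 is optimal.

3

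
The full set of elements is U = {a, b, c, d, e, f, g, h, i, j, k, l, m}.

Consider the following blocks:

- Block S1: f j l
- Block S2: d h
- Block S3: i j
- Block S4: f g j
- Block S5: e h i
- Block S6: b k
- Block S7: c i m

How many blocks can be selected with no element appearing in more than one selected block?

S2, S4, S6, S7 are pairwise disjoint (S2={d,h}; S4={f,g,j}; S6={b,k}; S7={c,i,m}).
Every remaining block overlaps one of these, and no 5 of the listed blocks are pairwise disjoint, so 4 is the maximum.

4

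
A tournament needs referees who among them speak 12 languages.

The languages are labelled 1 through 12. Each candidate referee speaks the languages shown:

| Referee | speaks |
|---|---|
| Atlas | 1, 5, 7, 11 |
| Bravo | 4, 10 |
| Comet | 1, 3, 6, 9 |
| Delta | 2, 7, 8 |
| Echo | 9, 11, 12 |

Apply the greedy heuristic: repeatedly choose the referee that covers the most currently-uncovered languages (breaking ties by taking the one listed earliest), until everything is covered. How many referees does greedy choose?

5

Greedy: pick Atlas (covers 4 new) → pick Comet (covers 3 new) → pick Bravo (covers 2 new) → pick Delta (covers 2 new) → pick Echo (covers 1 new). Total picks: 5.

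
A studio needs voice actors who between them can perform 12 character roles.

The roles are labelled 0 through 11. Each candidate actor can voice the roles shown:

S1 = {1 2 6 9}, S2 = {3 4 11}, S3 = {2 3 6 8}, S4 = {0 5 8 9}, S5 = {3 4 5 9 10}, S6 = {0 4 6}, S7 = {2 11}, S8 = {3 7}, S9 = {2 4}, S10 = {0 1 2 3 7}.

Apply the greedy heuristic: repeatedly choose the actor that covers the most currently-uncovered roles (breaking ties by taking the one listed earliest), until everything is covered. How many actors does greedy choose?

Greedy: pick S5 (covers 5 new) → pick S10 (covers 4 new) → pick S3 (covers 2 new) → pick S2 (covers 1 new). Total picks: 4.

4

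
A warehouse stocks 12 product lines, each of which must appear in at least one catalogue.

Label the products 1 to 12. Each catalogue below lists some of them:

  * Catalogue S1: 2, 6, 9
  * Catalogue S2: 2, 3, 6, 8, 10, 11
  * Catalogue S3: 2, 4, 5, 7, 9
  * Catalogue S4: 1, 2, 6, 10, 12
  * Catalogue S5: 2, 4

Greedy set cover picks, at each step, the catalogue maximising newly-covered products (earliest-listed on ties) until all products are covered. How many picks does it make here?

Greedy: pick S2 (covers 6 new) → pick S3 (covers 4 new) → pick S4 (covers 2 new). Total picks: 3.

3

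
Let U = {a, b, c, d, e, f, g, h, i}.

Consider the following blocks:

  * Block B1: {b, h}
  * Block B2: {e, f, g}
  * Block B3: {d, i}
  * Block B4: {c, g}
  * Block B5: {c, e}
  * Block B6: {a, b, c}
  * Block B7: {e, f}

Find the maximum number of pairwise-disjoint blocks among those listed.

4

B1, B3, B4, B7 are pairwise disjoint (B1={b,h}; B3={d,i}; B4={c,g}; B7={e,f}).
Every remaining block overlaps one of these, and no 5 of the listed blocks are pairwise disjoint, so 4 is the maximum.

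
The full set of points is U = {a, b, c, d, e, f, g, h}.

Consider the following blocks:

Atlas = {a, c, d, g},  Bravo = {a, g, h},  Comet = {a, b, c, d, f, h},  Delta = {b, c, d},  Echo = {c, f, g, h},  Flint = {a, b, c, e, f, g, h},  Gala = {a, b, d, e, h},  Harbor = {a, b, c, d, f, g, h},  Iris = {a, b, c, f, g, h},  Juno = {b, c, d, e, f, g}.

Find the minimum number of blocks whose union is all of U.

2

Echo and Gala cover everything between them: the union {a, b, c, d, e, f, g, h} is all of U.
No single block has all 8 points (the largest, Flint, has 7), so 2 is optimal.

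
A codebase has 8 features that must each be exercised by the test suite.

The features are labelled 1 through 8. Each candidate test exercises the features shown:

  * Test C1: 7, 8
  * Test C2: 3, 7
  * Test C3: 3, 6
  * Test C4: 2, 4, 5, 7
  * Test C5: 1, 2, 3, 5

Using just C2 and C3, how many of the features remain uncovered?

5

Union of C2, C3 = {3, 6, 7}.
Not covered: 1, 2, 4, 5, 8 — 5 features.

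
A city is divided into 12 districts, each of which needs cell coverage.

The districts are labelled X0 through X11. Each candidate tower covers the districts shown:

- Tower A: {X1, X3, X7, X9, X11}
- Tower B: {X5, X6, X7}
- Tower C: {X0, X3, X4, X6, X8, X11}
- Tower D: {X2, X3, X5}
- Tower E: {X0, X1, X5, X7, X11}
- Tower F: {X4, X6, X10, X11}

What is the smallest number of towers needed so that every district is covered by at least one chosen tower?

4

A and C and D and F together: A ∪ C ∪ D ∪ F = {X0, X1, X2, X3, X4, X5, X6, X7, X8, X9, X10, X11} — every district is covered.
No 3 of the 6 towers cover everything (all 20 combinations miss at least one district), so 4 is optimal.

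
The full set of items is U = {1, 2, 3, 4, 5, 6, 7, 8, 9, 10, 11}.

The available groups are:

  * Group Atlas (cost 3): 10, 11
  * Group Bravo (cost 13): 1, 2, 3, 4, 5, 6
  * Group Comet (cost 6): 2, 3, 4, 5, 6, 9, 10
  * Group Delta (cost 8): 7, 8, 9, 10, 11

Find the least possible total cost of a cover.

Bravo, Delta together cover every item (Bravo ∪ Delta = {1, 2, 3, 4, 5, 6, 7, 8, 9, 10, 11}); total cost 13 + 8 = 21.
The greedy pick Comet, Delta, Bravo costs 27; no covering selection beats 21.

21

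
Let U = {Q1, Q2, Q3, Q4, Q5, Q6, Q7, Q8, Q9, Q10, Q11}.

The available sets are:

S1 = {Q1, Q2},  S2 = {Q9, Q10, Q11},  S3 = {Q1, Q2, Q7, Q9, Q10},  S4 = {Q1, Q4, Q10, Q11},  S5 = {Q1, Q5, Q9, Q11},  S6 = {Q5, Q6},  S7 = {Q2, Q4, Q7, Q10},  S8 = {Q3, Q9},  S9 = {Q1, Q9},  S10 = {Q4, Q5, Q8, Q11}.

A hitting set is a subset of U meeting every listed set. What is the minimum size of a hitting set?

H = {Q1, Q4, Q5, Q9} meets every set (each contains at least one member of H), and |H| = 4.
No choice of 3 elements meets every set, so 4 is the minimum.

4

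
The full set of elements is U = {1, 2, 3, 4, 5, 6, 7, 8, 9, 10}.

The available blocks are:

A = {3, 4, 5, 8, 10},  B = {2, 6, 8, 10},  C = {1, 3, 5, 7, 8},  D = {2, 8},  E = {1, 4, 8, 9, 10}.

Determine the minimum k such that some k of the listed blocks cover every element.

3

Take {B, C, E}. Their union is {1, 2, 3, 4, 5, 6, 7, 8, 9, 10}, which is all 10 elements.
Only B contains 6, so B is forced; the remaining 6 elements need at least 2 more blocks (each remaining block adds at most 4) — so at least 3 blocks are needed, and 3 is optimal.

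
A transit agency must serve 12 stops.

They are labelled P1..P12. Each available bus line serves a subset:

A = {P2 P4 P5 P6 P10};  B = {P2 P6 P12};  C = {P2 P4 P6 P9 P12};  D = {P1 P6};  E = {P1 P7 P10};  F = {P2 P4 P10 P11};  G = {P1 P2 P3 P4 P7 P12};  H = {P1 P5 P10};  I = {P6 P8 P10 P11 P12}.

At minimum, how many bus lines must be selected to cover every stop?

A and C and G and I together: A ∪ C ∪ G ∪ I = {P1, P2, P3, P4, P5, P6, P7, P8, P9, P10, P11, P12} — every stop is covered.
Only C contains P9, so C is forced; the remaining 7 stops need at least 3 more bus lines (each remaining bus line adds at most 3) — so at least 4 bus lines are needed, and 4 is optimal.

4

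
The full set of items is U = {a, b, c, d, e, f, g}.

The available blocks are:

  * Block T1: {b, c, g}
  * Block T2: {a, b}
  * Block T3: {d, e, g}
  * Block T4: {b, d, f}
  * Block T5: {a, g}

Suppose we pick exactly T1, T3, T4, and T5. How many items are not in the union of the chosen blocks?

Union of T1, T3, T4, T5 = {a, b, c, d, e, f, g} — that's every item, so 0 are uncovered.

0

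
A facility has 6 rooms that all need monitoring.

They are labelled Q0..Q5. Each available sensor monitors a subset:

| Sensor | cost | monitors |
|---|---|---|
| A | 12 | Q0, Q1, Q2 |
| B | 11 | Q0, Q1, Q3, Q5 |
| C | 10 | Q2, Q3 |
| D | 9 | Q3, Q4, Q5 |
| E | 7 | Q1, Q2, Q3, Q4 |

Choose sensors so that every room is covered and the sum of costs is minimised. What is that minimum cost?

B, E together cover every room (B ∪ E = {Q0, Q1, Q2, Q3, Q4, Q5}); total cost 11 + 7 = 18.
No covering selection has total cost below 18.

18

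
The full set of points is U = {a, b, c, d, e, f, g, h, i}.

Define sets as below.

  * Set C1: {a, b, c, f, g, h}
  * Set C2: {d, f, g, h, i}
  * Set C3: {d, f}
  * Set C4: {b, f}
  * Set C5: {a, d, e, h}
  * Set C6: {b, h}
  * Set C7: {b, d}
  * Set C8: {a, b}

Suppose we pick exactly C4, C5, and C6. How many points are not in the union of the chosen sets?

Union of C4, C5, C6 = {a, b, d, e, f, h}.
Not covered: c, g, i — 3 points.

3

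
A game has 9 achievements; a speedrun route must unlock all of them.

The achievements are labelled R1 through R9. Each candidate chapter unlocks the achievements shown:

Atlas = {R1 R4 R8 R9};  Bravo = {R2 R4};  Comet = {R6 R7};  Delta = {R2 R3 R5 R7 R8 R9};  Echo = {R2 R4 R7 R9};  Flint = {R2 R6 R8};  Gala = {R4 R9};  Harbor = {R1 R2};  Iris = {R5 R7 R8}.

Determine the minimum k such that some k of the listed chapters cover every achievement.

3

Atlas and Delta and Flint together: Atlas ∪ Delta ∪ Flint = {R1, R2, R3, R4, R5, R6, R7, R8, R9} — every achievement is covered.
Only Delta contains R3, so Delta is forced; the remaining 3 achievements need at least 2 more chapters (each remaining chapter adds at most 2) — so at least 3 chapters are needed, and 3 is optimal.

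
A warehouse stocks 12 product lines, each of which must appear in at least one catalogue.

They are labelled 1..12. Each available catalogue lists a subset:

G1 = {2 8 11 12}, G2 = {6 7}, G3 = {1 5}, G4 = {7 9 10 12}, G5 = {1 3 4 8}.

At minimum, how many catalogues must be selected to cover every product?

5

Take {G1, G2, G3, G4, G5}. Their union is {1, 2, 3, 4, 5, 6, 7, 8, 9, 10, 11, 12}, which is all 12 products.
No 4 of the 5 catalogues cover everything (all 5 combinations miss at least one product), so 5 is optimal.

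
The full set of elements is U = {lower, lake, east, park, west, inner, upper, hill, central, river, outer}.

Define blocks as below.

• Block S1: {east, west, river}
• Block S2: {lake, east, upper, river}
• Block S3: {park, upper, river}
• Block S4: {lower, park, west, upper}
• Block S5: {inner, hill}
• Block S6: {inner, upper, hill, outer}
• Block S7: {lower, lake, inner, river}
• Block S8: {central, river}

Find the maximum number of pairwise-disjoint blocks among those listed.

3

S4, S5, S8 are pairwise disjoint (S4={lower,park,west,upper}; S5={inner,hill}; S8={central,river}).
Every remaining block overlaps one of these, and no 4 of the listed blocks are pairwise disjoint, so 3 is the maximum.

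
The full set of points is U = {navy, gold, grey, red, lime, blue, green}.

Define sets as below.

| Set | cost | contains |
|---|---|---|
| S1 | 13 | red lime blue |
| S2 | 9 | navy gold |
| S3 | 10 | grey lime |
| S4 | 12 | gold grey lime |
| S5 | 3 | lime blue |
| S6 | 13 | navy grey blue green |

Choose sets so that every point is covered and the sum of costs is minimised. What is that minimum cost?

35

S1, S2, S6 together cover every point (S1 ∪ S2 ∪ S6 = {navy, gold, grey, red, lime, blue, green}); total cost 13 + 9 + 13 = 35.
The greedy pick S5, S6, S2, S1 costs 38; no covering selection beats 35.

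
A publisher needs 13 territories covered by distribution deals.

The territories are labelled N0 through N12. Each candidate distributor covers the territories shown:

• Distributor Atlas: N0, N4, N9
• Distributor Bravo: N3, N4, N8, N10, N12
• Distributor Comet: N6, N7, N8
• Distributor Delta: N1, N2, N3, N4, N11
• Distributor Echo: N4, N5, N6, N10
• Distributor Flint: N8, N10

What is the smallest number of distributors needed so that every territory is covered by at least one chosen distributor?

5

Atlas and Bravo and Comet and Delta and Echo together: Atlas ∪ Bravo ∪ Comet ∪ Delta ∪ Echo = {N0, N1, N2, N3, N4, N5, N6, N7, N8, N9, N10, N11, N12} — every territory is covered.
No 4 of the 6 distributors cover everything (all 15 combinations miss at least one territory), so 5 is optimal.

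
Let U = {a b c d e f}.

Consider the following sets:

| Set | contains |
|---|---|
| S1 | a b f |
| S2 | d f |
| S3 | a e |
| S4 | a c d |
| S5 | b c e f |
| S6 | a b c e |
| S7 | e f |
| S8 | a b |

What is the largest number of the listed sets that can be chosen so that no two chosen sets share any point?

S2, S6 are pairwise disjoint (S2={d,f}; S6={a,b,c,e}).
Every remaining set overlaps one of these, and no 3 of the listed sets are pairwise disjoint, so 2 is the maximum.

2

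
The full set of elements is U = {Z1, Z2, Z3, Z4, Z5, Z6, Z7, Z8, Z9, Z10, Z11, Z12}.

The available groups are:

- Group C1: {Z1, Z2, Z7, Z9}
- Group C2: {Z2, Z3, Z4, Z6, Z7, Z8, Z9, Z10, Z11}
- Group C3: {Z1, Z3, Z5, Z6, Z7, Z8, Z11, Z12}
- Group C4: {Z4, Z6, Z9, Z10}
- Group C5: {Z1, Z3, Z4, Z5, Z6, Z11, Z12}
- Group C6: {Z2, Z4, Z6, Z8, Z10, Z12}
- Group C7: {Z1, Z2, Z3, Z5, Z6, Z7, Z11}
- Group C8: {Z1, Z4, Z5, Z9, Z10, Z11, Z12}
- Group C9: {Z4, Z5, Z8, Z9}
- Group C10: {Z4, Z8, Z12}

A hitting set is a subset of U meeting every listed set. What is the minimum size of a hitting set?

H = {Z4, Z7} meets every group (each contains at least one member of H), and |H| = 2.
The groups C1, C10 are pairwise disjoint, so any hitting set needs a separate element for each — at least 2. Hence 2 is optimal.

2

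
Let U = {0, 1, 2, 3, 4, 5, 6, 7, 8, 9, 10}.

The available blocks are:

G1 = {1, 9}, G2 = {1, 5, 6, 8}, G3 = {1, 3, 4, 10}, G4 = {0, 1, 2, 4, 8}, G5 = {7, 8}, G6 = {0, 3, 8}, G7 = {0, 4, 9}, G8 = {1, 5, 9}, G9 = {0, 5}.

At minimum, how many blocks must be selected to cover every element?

5

G1, G2, G3, G4, and G5 cover everything between them: the union {0, 1, 2, 3, 4, 5, 6, 7, 8, 9, 10} is all of U.
No 4 of the 9 blocks cover everything (all 126 combinations miss at least one element), so 5 is optimal.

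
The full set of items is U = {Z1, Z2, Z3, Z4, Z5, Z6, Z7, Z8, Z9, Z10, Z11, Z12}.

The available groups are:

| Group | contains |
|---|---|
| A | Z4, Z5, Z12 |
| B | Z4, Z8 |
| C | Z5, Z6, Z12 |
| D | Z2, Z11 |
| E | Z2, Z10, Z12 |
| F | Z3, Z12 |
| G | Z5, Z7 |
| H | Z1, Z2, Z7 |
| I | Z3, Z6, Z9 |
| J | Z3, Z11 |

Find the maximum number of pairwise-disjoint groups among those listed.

B, C, H, J are pairwise disjoint (B={Z4,Z8}; C={Z5,Z6,Z12}; H={Z1,Z2,Z7}; J={Z3,Z11}).
Every remaining group overlaps one of these, and no 5 of the listed groups are pairwise disjoint, so 4 is the maximum.

4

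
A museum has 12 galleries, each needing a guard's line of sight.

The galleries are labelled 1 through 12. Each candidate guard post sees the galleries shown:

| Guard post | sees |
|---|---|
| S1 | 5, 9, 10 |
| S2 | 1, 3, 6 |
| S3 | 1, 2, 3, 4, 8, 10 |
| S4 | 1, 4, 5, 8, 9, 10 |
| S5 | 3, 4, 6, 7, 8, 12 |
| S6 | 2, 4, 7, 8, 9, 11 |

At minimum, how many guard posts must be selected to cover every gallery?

Take {S4, S5, S6}. Their union is {1, 2, 3, 4, 5, 6, 7, 8, 9, 10, 11, 12}, which is all 12 galleries.
Only S6 contains 11, so S6 is forced; the remaining 6 galleries need at least 2 more guard posts (each remaining guard post adds at most 3) — so at least 3 guard posts are needed, and 3 is optimal.

3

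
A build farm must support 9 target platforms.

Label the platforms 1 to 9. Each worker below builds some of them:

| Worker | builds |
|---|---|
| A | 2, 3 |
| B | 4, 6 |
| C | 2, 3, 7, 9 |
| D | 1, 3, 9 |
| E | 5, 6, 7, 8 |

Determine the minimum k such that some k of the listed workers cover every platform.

Take {A, B, D, E}. Their union is {1, 2, 3, 4, 5, 6, 7, 8, 9}, which is all 9 platforms.
No 3 of the 5 workers cover everything (all 10 combinations miss at least one platform), so 4 is optimal.

4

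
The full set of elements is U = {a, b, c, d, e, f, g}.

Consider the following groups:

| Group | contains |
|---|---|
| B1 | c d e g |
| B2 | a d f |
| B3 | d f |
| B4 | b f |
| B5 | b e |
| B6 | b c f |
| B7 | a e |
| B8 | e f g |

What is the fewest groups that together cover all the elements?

3

Take {B2, B6, B8}. Their union is {a, b, c, d, e, f, g}, which is all 7 elements.
No 2 of the 8 groups cover everything (all 28 combinations miss at least one element), so 3 is optimal.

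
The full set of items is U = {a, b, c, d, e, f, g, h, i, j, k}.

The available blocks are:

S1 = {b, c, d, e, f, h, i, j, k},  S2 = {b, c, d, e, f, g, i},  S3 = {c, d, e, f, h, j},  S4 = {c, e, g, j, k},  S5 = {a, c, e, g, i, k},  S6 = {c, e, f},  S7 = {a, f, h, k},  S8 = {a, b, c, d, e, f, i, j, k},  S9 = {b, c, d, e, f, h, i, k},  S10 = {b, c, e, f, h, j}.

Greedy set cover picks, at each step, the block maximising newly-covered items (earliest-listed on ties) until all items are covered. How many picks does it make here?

Greedy: pick S1 (covers 9 new) → pick S5 (covers 2 new). Total picks: 2.

2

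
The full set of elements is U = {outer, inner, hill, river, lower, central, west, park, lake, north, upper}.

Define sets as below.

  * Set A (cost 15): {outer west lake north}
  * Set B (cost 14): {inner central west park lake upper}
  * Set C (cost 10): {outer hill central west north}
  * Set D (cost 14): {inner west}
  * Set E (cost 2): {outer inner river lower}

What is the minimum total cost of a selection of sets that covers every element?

B, C, E together cover every element (B ∪ C ∪ E = {outer, inner, hill, river, lower, central, west, park, lake, north, upper}); total cost 14 + 10 + 2 = 26.
No covering selection has total cost below 26.

26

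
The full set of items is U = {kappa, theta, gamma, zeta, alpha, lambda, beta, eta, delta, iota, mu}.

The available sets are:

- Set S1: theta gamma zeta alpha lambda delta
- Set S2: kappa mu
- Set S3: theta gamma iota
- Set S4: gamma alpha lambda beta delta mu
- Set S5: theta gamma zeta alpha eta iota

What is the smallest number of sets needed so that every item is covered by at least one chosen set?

Take {S2, S4, S5}. Their union is {kappa, theta, gamma, zeta, alpha, lambda, beta, eta, delta, iota, mu}, which is all 11 items.
Only S2 contains kappa, so S2 is forced; the remaining 9 items need at least 2 more sets (each remaining set adds at most 6) — so at least 3 sets are needed, and 3 is optimal.

3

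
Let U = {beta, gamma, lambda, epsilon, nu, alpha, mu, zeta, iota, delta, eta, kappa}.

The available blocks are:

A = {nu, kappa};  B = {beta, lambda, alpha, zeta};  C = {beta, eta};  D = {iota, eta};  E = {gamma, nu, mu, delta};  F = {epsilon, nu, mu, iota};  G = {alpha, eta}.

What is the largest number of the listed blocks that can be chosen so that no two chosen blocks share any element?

B, D, E are pairwise disjoint (B={beta,lambda,alpha,zeta}; D={iota,eta}; E={gamma,nu,mu,delta}).
Every remaining block overlaps one of these, and no 4 of the listed blocks are pairwise disjoint, so 3 is the maximum.

3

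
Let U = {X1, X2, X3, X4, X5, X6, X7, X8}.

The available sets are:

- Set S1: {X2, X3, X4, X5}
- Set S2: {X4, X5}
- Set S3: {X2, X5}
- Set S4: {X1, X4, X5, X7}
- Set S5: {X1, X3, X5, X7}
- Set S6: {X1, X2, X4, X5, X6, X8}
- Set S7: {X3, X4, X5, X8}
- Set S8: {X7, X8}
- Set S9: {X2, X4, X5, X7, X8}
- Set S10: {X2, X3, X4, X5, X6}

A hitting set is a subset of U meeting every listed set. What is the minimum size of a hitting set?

2

H = {X5, X8} meets every set (each contains at least one member of H), and |H| = 2.
The sets S2, S8 are pairwise disjoint, so any hitting set needs a separate point for each — at least 2. Hence 2 is optimal.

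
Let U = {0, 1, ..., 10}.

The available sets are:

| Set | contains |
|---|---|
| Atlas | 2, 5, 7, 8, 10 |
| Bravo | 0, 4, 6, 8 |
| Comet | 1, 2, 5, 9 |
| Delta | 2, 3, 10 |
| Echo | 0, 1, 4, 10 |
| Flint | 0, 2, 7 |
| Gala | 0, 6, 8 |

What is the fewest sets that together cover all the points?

Atlas, Bravo, Comet, and Delta cover everything between them: the union {0, 1, 2, 3, 4, 5, 6, 7, 8, 9, 10} is all of U.
No 3 of the 7 sets cover everything (all 35 combinations miss at least one point), so 4 is optimal.

4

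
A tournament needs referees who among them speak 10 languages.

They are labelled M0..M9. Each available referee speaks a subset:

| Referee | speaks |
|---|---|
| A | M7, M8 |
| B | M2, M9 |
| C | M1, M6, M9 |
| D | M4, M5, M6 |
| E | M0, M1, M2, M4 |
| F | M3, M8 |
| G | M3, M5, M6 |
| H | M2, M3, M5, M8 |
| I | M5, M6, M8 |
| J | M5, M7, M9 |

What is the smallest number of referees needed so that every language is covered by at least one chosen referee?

4

Take {E, G, H, J}. Their union is {M0, M1, M2, M3, M4, M5, M6, M7, M8, M9}, which is all 10 languages.
No 3 of the 10 referees cover everything (all 120 combinations miss at least one language), so 4 is optimal.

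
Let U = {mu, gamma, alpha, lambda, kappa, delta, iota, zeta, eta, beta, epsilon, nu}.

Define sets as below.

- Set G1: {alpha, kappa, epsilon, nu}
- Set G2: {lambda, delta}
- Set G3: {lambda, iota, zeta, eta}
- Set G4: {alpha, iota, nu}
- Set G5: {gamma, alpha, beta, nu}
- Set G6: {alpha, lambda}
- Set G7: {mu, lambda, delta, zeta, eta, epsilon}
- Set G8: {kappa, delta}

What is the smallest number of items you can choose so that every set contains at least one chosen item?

H = {lambda, delta, nu} meets every set (each contains at least one member of H), and |H| = 3.
The sets G3, G5, G8 are pairwise disjoint, so any hitting set needs a separate item for each — at least 3. Hence 3 is optimal.

3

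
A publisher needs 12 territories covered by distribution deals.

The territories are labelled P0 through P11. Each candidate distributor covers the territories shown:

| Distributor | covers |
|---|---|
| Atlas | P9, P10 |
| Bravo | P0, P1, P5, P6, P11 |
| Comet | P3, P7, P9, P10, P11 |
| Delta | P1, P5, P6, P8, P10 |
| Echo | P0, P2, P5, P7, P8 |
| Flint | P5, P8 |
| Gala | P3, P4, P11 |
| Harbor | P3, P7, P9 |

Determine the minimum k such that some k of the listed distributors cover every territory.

Take {Comet, Delta, Echo, Gala}. Their union is {P0, P1, P2, P3, P4, P5, P6, P7, P8, P9, P10, P11}, which is all 12 territories.
No 3 of the 8 distributors cover everything (all 56 combinations miss at least one territory), so 4 is optimal.

4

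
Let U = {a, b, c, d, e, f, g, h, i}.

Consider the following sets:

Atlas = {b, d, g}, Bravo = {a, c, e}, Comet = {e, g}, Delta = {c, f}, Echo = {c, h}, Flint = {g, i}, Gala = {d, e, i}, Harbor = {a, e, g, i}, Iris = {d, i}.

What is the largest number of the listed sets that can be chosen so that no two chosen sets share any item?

3

Comet, Delta, Iris are pairwise disjoint (Comet={e,g}; Delta={c,f}; Iris={d,i}).
Every remaining set overlaps one of these, and no 4 of the listed sets are pairwise disjoint, so 3 is the maximum.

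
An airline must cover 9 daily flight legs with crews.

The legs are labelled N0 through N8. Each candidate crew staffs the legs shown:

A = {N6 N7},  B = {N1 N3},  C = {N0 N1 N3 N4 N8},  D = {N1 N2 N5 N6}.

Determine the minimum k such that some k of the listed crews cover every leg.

Take {A, C, D}. Their union is {N0, N1, N2, N3, N4, N5, N6, N7, N8}, which is all 9 legs.
Only C contains N0, so C is forced; the remaining 4 legs need at least 2 more crews (each remaining crew adds at most 3) — so at least 3 crews are needed, and 3 is optimal.

3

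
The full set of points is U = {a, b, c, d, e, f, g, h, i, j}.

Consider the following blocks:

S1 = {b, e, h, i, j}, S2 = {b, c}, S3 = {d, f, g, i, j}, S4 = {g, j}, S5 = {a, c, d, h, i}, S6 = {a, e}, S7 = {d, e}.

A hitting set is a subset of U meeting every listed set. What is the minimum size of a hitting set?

T = {c, e, j} meets every block (each contains at least one member of T), and |T| = 3.
The blocks S2, S3, S6 are pairwise disjoint, so any hitting set needs a separate point for each — at least 3. Hence 3 is optimal.

3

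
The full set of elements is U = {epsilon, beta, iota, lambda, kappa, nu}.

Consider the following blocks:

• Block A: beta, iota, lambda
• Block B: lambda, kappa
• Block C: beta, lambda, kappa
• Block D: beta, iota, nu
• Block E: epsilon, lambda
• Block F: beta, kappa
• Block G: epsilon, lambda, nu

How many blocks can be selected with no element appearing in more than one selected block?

B, D are pairwise disjoint (B={lambda,kappa}; D={beta,iota,nu}).
Every remaining block overlaps one of these, and no 3 of the listed blocks are pairwise disjoint, so 2 is the maximum.

2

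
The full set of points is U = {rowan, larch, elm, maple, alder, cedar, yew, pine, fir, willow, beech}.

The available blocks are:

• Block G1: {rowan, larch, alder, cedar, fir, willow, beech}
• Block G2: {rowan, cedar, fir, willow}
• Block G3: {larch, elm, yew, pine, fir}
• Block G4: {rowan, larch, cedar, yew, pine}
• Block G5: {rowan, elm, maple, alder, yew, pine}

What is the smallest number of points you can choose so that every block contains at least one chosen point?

The 2 points {pine, fir} hit every block.
No single point lies in every block, so at least 2 are needed and 2 is optimal.

2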